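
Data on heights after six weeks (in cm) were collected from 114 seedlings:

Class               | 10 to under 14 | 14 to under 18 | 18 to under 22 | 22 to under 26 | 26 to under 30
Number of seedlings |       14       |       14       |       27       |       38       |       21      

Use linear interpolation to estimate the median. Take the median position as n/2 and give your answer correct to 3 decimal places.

Cumulative frequencies: 14, 28, 55, 93, 114
n = 114; position = n/2 = 57.
This falls in the class 22 to under 26: L = 22, F = 55, f = 38, h = 4.
Median ≈ 22 + ((57 − 55) / 38) × 4 = 22.2105

22.211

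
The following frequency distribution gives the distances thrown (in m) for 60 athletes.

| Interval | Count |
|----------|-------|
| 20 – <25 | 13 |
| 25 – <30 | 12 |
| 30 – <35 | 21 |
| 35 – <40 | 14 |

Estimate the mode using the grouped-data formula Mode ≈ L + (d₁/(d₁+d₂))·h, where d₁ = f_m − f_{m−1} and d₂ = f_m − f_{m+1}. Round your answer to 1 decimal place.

Modal class: 30 – <35 (highest frequency 21).
d₁ = 21 − 12 = 9, d₂ = 21 − 14 = 7
Mode ≈ 30 + (9/(9+7)) × 5 = 30 + 2.8125 = 32.8125

32.8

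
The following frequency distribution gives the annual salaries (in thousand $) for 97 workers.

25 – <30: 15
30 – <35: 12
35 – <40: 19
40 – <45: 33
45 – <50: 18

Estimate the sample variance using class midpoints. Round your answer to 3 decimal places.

44.137

Midpoints: 27.5, 32.5, 37.5, 42.5, 47.5
n = 97, Σfm = 3772.5, mean = 38.8918
Σfm² = 150956.25
Σf(m − x̄)² = Σfm² − (Σfm)²/n = 150956.25 − 3772.5²/97 = 4237.1134
Sample variance = 4237.1134 / 96 = 44.1366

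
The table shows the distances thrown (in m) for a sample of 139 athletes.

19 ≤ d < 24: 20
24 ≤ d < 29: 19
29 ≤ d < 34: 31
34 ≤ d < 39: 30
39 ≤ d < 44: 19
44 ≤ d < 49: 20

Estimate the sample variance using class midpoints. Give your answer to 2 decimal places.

63.54

Midpoints: 21.5, 26.5, 31.5, 36.5, 41.5, 46.5
n = 139, Σfm = 4723.5, mean = 33.9820
Σfm² = 169282.75
Σf(m − x̄)² = Σfm² − (Σfm)²/n = 169282.75 − 4723.5²/139 = 8768.7050
Sample variance = 8768.7050 / 138 = 63.5413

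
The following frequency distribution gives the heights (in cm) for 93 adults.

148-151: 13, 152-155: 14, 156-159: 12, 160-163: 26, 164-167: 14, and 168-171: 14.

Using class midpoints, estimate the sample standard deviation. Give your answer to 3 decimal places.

6.464

Midpoints: 149.5, 153.5, 157.5, 161.5, 165.5, 169.5
n = 93, Σfm = 14871.5, mean = 159.9086
Σfm² = 2381925.25
Σf(m − x̄)² = Σfm² − (Σfm)²/n = 2381925.25 − 14871.5²/93 = 3844.4731
Sample variance = 3844.4731 / 92 = 41.7878
Standard deviation = √41.7878 = 6.4643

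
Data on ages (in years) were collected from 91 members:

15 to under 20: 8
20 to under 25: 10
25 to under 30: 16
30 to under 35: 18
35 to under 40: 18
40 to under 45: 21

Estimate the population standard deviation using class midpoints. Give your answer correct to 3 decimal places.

Midpoints: 17.5, 22.5, 27.5, 32.5, 37.5, 42.5
n = 91, Σfm = 2957.5, mean = 32.5000
Σfm² = 101868.75
Σf(m − x̄)² = Σfm² − (Σfm)²/n = 101868.75 − 2957.5²/91 = 5750.0000
Population variance = 5750.0000 / 91 = 63.1868
Standard deviation = √63.1868 = 7.9490

7.949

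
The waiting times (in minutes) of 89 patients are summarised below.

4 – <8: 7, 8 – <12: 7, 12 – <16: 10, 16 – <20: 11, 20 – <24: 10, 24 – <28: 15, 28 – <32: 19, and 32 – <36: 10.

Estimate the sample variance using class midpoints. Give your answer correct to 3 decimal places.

Midpoints: 6, 10, 14, 18, 22, 26, 30, 34
n = 89, Σfm = 1970, mean = 22.1348
Σfm² = 50116
Σf(m − x̄)² = Σfm² − (Σfm)²/n = 50116 − 1970²/89 = 6510.3820
Sample variance = 6510.3820 / 88 = 73.9816

73.982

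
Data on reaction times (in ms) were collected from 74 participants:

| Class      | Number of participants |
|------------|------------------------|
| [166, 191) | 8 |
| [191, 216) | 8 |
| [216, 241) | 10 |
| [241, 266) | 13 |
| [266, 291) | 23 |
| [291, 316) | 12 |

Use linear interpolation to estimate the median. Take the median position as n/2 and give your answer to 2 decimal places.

Cumulative frequencies: 8, 16, 26, 39, 62, 74
n = 74; position = n/2 = 37.
This falls in the class [241, 266): L = 241, F = 26, f = 13, h = 25.
Median ≈ 241 + ((37 − 26) / 13) × 25 = 262.1538

262.15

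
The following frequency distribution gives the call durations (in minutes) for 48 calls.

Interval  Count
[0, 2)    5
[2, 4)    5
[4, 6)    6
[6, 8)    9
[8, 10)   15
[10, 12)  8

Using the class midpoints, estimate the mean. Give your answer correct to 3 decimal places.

Midpoints: 1, 3, 5, 7, 9, 11
Σfm = 5×1 + 5×3 + 6×5 + 9×7 + 15×9 + 8×11 = 336
n = Σf = 48
Mean = 336 / 48 = 7.0000

7.000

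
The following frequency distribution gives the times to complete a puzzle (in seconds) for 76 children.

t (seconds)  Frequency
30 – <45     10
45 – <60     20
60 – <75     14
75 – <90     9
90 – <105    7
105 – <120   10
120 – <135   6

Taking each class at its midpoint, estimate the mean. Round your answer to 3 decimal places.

74.803

Midpoints: 37.5, 52.5, 67.5, 82.5, 97.5, 112.5, 127.5
Σfm = 10×37.5 + 20×52.5 + 14×67.5 + 9×82.5 + 7×97.5 + 10×112.5 + 6×127.5 = 5685
n = Σf = 76
Mean = 5685 / 76 = 74.8026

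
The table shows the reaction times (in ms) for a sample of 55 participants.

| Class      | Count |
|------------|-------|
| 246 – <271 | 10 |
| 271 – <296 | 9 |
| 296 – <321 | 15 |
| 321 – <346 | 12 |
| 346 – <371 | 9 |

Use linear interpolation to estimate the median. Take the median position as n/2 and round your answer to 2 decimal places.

310.17

Cumulative frequencies: 10, 19, 34, 46, 55
n = 55; position = n/2 = 27.5.
This falls in the class 296 – <321: L = 296, F = 19, f = 15, h = 25.
Median ≈ 296 + ((27.5 − 19) / 15) × 25 = 310.1667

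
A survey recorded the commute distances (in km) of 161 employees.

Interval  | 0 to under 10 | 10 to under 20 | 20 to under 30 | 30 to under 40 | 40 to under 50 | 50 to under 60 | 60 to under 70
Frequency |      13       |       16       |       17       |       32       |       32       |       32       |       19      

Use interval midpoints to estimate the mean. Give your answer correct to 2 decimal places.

39.04

Midpoints: 5, 15, 25, 35, 45, 55, 65
Σfm = 13×5 + 16×15 + 17×25 + 32×35 + 32×45 + 32×55 + 19×65 = 6285
n = Σf = 161
Mean = 6285 / 161 = 39.0373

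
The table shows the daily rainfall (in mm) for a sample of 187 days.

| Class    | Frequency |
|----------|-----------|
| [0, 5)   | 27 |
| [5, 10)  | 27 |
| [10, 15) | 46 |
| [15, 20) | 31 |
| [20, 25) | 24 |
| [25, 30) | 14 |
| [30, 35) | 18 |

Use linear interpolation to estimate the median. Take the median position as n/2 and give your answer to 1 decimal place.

14.3

Cumulative frequencies: 27, 54, 100, 131, 155, 169, 187
n = 187; position = n/2 = 93.5.
This falls in the class [10, 15): L = 10, F = 54, f = 46, h = 5.
Median ≈ 10 + ((93.5 − 54) / 46) × 5 = 14.2935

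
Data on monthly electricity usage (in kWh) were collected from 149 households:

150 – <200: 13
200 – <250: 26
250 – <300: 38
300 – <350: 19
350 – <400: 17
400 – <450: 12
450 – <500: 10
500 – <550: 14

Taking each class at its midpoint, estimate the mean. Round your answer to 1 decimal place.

Midpoints: 175, 225, 275, 325, 375, 425, 475, 525
Σfm = 13×175 + 26×225 + 38×275 + 19×325 + 17×375 + 12×425 + 10×475 + 14×525 = 48325
n = Σf = 149
Mean = 48325 / 149 = 324.3289

324.3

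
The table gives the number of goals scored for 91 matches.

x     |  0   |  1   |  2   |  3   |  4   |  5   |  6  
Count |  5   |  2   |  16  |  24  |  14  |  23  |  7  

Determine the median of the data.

Cumulative frequencies: 5, 7, 23, 47, 61, 84, 91
n = 91, so the median is the value in position (n+1)/2 = 46.
Position 46 falls at value 3.

3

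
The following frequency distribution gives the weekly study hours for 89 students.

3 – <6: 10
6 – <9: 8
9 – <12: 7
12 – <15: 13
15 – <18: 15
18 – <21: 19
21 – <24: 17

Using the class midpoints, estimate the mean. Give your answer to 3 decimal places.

15.219

Midpoints: 4.5, 7.5, 10.5, 13.5, 16.5, 19.5, 22.5
Σfm = 10×4.5 + 8×7.5 + 7×10.5 + 13×13.5 + 15×16.5 + 19×19.5 + 17×22.5 = 1354.5
n = Σf = 89
Mean = 1354.5 / 89 = 15.2191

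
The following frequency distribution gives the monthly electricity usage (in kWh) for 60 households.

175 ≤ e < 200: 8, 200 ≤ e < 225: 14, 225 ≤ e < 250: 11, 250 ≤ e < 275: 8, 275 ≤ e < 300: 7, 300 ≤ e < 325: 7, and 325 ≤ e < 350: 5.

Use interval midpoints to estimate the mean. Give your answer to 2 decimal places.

Midpoints: 187.5, 212.5, 237.5, 262.5, 287.5, 312.5, 337.5
Σfm = 8×187.5 + 14×212.5 + 11×237.5 + 8×262.5 + 7×287.5 + 7×312.5 + 5×337.5 = 15075
n = Σf = 60
Mean = 15075 / 60 = 251.2500

251.25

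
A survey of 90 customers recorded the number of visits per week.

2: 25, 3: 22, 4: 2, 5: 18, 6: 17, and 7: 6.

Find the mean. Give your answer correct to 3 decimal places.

Values: 2, 3, 4, 5, 6, 7
Σfx = 25×2 + 22×3 + 2×4 + 18×5 + 17×6 + 6×7 = 358
n = Σf = 90
Mean = 358 / 90 = 3.9778

3.978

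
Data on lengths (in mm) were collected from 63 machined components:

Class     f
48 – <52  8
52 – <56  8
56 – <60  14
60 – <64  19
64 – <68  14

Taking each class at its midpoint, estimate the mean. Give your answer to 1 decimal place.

59.5

Midpoints: 50, 54, 58, 62, 66
Σfm = 8×50 + 8×54 + 14×58 + 19×62 + 14×66 = 3746
n = Σf = 63
Mean = 3746 / 63 = 59.4603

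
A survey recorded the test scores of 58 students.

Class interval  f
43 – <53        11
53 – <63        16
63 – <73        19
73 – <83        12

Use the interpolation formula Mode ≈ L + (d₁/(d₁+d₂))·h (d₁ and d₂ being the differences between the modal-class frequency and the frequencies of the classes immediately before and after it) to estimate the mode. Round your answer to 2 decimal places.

Modal class: 63 – <73 (highest frequency 19).
d₁ = 19 − 16 = 3, d₂ = 19 − 12 = 7
Mode ≈ 63 + (3/(3+7)) × 10 = 63 + 3.0000 = 66.0000

66.00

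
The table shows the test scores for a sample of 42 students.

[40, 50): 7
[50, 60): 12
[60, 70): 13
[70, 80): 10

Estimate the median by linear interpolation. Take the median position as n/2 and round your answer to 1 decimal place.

Cumulative frequencies: 7, 19, 32, 42
n = 42; position = n/2 = 21.
This falls in the class [60, 70): L = 60, F = 19, f = 13, h = 10.
Median ≈ 60 + ((21 − 19) / 13) × 10 = 61.5385

61.5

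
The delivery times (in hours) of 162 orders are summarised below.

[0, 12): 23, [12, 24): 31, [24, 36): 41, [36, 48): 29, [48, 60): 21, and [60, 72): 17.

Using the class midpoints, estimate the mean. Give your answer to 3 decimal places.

Midpoints: 6, 18, 30, 42, 54, 66
Σfm = 23×6 + 31×18 + 41×30 + 29×42 + 21×54 + 17×66 = 5400
n = Σf = 162
Mean = 5400 / 162 = 33.3333

33.333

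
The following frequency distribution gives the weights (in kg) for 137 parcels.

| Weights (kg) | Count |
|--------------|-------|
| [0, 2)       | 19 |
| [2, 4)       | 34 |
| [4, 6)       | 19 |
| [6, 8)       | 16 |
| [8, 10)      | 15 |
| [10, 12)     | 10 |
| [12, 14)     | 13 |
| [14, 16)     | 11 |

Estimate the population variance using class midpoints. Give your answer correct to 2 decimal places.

19.53

Midpoints: 1, 3, 5, 7, 9, 11, 13, 15
n = 137, Σfm = 907, mean = 6.6204
Σfm² = 8681
Σf(m − x̄)² = Σfm² − (Σfm)²/n = 8681 − 907²/137 = 2676.2628
Population variance = 2676.2628 / 137 = 19.5348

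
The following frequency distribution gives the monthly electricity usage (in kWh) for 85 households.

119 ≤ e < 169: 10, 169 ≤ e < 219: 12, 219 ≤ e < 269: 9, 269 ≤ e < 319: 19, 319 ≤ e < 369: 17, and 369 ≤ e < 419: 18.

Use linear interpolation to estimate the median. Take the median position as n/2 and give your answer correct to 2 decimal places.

299.26

Cumulative frequencies: 10, 22, 31, 50, 67, 85
n = 85; position = n/2 = 42.5.
This falls in the class 269 ≤ e < 319: L = 269, F = 31, f = 19, h = 50.
Median ≈ 269 + ((42.5 − 31) / 19) × 50 = 299.2632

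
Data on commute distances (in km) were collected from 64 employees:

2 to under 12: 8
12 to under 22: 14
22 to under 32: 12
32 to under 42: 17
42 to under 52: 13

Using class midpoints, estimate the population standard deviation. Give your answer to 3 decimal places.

Midpoints: 7, 17, 27, 37, 47
n = 64, Σfm = 1858, mean = 29.0312
Σfm² = 65176
Σf(m − x̄)² = Σfm² − (Σfm)²/n = 65176 − 1858²/64 = 11235.9375
Population variance = 11235.9375 / 64 = 175.5615
Standard deviation = √175.5615 = 13.2500

13.250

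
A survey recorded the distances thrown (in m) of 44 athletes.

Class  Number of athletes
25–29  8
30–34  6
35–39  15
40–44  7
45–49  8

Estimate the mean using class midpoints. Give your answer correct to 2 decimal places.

37.11

Midpoints: 27, 32, 37, 42, 47
Σfm = 8×27 + 6×32 + 15×37 + 7×42 + 8×47 = 1633
n = Σf = 44
Mean = 1633 / 44 = 37.1136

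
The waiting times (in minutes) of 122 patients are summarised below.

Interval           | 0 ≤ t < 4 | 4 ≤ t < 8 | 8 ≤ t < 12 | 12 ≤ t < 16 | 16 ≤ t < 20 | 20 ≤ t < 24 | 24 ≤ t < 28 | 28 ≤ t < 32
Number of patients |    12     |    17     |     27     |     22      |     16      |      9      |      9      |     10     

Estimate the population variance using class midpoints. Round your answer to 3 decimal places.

65.032

Midpoints: 2, 6, 10, 14, 18, 22, 26, 30
n = 122, Σfm = 1724, mean = 14.1311
Σfm² = 32296
Σf(m − x̄)² = Σfm² − (Σfm)²/n = 32296 − 1724²/122 = 7933.9016
Population variance = 7933.9016 / 122 = 65.0320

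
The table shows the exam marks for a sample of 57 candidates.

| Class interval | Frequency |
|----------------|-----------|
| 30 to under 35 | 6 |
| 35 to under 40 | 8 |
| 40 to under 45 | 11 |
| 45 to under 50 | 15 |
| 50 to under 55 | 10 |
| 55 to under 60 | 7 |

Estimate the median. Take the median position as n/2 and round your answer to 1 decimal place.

Cumulative frequencies: 6, 14, 25, 40, 50, 57
n = 57; position = n/2 = 28.5.
This falls in the class 45 to under 50: L = 45, F = 25, f = 15, h = 5.
Median ≈ 45 + ((28.5 − 25) / 15) × 5 = 46.1667

46.2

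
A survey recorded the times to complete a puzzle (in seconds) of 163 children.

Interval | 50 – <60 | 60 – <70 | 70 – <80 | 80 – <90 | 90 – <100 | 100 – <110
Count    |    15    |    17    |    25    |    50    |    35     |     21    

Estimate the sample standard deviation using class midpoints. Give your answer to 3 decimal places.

Midpoints: 55, 65, 75, 85, 95, 105
n = 163, Σfm = 13585, mean = 83.3436
Σfm² = 1166475
Σf(m − x̄)² = Σfm² − (Σfm)²/n = 1166475 − 13585²/163 = 34252.7607
Sample variance = 34252.7607 / 162 = 211.4368
Standard deviation = √211.4368 = 14.5409

14.541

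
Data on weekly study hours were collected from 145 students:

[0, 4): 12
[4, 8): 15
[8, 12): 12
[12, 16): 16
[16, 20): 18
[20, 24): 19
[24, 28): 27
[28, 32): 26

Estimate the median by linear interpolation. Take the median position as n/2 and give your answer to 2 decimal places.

19.89

Cumulative frequencies: 12, 27, 39, 55, 73, 92, 119, 145
n = 145; position = n/2 = 72.5.
This falls in the class [16, 20): L = 16, F = 55, f = 18, h = 4.
Median ≈ 16 + ((72.5 − 55) / 18) × 4 = 19.8889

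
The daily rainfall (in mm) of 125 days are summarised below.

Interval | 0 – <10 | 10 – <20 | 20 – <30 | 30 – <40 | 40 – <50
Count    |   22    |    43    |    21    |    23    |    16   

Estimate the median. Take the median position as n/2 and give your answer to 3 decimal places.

Cumulative frequencies: 22, 65, 86, 109, 125
n = 125; position = n/2 = 62.5.
This falls in the class 10 – <20: L = 10, F = 22, f = 43, h = 10.
Median ≈ 10 + ((62.5 − 22) / 43) × 10 = 19.4186

19.419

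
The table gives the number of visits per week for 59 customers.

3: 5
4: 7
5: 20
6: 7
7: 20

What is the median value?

Cumulative frequencies: 5, 12, 32, 39, 59
n = 59, so the median is the value in position (n+1)/2 = 30.
Position 30 falls at value 5.

5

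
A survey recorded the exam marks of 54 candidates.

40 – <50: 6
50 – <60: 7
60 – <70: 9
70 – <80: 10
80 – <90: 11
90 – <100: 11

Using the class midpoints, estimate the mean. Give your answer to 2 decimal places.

Midpoints: 45, 55, 65, 75, 85, 95
Σfm = 6×45 + 7×55 + 9×65 + 10×75 + 11×85 + 11×95 = 3970
n = Σf = 54
Mean = 3970 / 54 = 73.5185

73.52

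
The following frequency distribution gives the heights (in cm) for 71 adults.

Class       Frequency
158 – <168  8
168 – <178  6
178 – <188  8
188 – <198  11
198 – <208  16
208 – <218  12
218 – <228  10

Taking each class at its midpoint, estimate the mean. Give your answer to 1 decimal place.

196.7

Midpoints: 163, 173, 183, 193, 203, 213, 223
Σfm = 8×163 + 6×173 + 8×183 + 11×193 + 16×203 + 12×213 + 10×223 = 13963
n = Σf = 71
Mean = 13963 / 71 = 196.6620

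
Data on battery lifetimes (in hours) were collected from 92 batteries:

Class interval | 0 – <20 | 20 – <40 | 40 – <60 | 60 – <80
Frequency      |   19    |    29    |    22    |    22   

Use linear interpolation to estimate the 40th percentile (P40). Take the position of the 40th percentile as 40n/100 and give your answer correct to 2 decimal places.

32.28

Cumulative frequencies: 19, 48, 70, 92
n = 92; position = 40n/100 = 36.8.
This falls in the class 20 – <40: L = 20, F = 19, f = 29, h = 20.
40th percentile ≈ 20 + ((36.8 − 19) / 29) × 20 = 32.2759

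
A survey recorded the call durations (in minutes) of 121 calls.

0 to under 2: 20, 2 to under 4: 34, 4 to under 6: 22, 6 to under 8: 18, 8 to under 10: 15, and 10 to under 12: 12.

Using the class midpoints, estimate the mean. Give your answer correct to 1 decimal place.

5.2

Midpoints: 1, 3, 5, 7, 9, 11
Σfm = 20×1 + 34×3 + 22×5 + 18×7 + 15×9 + 12×11 = 625
n = Σf = 121
Mean = 625 / 121 = 5.1653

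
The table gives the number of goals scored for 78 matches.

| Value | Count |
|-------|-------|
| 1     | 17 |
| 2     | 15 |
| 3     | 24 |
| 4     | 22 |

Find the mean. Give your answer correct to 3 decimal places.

2.654

Values: 1, 2, 3, 4
Σfx = 17×1 + 15×2 + 24×3 + 22×4 = 207
n = Σf = 78
Mean = 207 / 78 = 2.6538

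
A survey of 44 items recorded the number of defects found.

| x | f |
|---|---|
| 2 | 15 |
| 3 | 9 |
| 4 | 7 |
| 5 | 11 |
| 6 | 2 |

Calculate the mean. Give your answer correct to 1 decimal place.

3.5

Values: 2, 3, 4, 5, 6
Σfx = 15×2 + 9×3 + 7×4 + 11×5 + 2×6 = 152
n = Σf = 44
Mean = 152 / 44 = 3.4545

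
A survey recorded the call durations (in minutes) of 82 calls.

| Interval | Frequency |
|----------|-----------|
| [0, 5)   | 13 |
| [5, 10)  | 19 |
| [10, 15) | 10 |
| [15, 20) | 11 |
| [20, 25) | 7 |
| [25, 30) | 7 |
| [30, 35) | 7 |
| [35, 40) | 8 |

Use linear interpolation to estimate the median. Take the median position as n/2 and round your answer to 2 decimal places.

14.50

Cumulative frequencies: 13, 32, 42, 53, 60, 67, 74, 82
n = 82; position = n/2 = 41.
This falls in the class [10, 15): L = 10, F = 32, f = 10, h = 5.
Median ≈ 10 + ((41 − 32) / 10) × 5 = 14.5000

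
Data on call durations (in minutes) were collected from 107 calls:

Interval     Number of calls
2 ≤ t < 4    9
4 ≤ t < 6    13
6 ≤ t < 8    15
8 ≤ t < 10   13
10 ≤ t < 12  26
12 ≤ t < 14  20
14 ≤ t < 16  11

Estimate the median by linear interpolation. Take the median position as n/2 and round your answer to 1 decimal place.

Cumulative frequencies: 9, 22, 37, 50, 76, 96, 107
n = 107; position = n/2 = 53.5.
This falls in the class 10 ≤ t < 12: L = 10, F = 50, f = 26, h = 2.
Median ≈ 10 + ((53.5 − 50) / 26) × 2 = 10.2692

10.3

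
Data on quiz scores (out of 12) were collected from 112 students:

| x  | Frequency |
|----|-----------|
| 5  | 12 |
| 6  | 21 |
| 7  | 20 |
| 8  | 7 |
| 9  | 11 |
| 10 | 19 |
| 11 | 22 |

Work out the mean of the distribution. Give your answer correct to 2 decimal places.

8.15

Values: 5, 6, 7, 8, 9, 10, 11
Σfx = 12×5 + 21×6 + 20×7 + 7×8 + 11×9 + 19×10 + 22×11 = 913
n = Σf = 112
Mean = 913 / 112 = 8.1518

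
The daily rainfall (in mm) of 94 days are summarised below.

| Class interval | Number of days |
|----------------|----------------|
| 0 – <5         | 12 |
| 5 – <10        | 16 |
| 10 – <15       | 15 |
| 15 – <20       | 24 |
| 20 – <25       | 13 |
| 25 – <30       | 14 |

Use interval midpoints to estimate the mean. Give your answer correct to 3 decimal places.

Midpoints: 2.5, 7.5, 12.5, 17.5, 22.5, 27.5
Σfm = 12×2.5 + 16×7.5 + 15×12.5 + 24×17.5 + 13×22.5 + 14×27.5 = 1435
n = Σf = 94
Mean = 1435 / 94 = 15.2660

15.266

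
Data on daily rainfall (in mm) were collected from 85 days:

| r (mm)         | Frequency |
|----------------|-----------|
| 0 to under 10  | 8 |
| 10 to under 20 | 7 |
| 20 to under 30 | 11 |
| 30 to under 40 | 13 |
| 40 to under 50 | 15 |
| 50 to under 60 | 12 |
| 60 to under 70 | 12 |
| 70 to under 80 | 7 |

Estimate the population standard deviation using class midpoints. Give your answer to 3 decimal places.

Midpoints: 5, 15, 25, 35, 45, 55, 65, 75
n = 85, Σfm = 3515, mean = 41.3529
Σfm² = 181325
Σf(m − x̄)² = Σfm² − (Σfm)²/n = 181325 − 3515²/85 = 35969.4118
Population variance = 35969.4118 / 85 = 423.1696
Standard deviation = √423.1696 = 20.5711

20.571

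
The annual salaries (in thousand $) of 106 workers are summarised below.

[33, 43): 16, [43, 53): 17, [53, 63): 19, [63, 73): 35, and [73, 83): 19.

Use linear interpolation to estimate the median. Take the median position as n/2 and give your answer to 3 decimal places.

Cumulative frequencies: 16, 33, 52, 87, 106
n = 106; position = n/2 = 53.
This falls in the class [63, 73): L = 63, F = 52, f = 35, h = 10.
Median ≈ 63 + ((53 − 52) / 35) × 10 = 63.2857

63.286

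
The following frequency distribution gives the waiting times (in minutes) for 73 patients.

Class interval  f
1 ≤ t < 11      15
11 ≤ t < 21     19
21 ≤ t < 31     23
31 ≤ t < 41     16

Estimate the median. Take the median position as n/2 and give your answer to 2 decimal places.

22.09

Cumulative frequencies: 15, 34, 57, 73
n = 73; position = n/2 = 36.5.
This falls in the class 21 ≤ t < 31: L = 21, F = 34, f = 23, h = 10.
Median ≈ 21 + ((36.5 − 34) / 23) × 10 = 22.0870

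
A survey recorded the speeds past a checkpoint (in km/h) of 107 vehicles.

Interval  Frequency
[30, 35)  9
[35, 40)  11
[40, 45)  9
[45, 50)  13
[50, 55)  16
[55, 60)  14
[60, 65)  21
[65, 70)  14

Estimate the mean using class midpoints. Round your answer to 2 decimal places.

Midpoints: 32.5, 37.5, 42.5, 47.5, 52.5, 57.5, 62.5, 67.5
Σfm = 9×32.5 + 11×37.5 + 9×42.5 + 13×47.5 + 16×52.5 + 14×57.5 + 21×62.5 + 14×67.5 = 5607.5
n = Σf = 107
Mean = 5607.5 / 107 = 52.4065

52.41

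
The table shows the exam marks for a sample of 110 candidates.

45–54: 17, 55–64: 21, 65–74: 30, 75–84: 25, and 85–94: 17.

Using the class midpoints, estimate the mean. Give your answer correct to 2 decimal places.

69.86

Midpoints: 49.5, 59.5, 69.5, 79.5, 89.5
Σfm = 17×49.5 + 21×59.5 + 30×69.5 + 25×79.5 + 17×89.5 = 7685
n = Σf = 110
Mean = 7685 / 110 = 69.8636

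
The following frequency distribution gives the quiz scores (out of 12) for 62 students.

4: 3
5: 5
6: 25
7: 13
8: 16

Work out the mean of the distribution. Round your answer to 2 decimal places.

6.55

Values: 4, 5, 6, 7, 8
Σfx = 3×4 + 5×5 + 25×6 + 13×7 + 16×8 = 406
n = Σf = 62
Mean = 406 / 62 = 6.5484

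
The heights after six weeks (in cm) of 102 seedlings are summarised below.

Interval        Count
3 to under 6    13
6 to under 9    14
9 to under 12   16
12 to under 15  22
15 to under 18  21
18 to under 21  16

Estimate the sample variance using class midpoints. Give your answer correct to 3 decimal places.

23.630

Midpoints: 4.5, 7.5, 10.5, 13.5, 16.5, 19.5
n = 102, Σfm = 1287, mean = 12.6176
Σfm² = 18625.5
Σf(m − x̄)² = Σfm² − (Σfm)²/n = 18625.5 − 1287²/102 = 2386.5882
Sample variance = 2386.5882 / 101 = 23.6296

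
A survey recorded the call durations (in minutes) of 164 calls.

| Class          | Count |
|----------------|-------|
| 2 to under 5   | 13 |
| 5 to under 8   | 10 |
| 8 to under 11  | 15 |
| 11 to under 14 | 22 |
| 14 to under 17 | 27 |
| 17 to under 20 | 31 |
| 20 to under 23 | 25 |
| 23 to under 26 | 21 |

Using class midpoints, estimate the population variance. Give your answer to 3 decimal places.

Midpoints: 3.5, 6.5, 9.5, 12.5, 15.5, 18.5, 21.5, 24.5
n = 164, Σfm = 2572, mean = 15.6829
Σfm² = 46631
Σf(m − x̄)² = Σfm² − (Σfm)²/n = 46631 − 2572²/164 = 6294.5122
Population variance = 6294.5122 / 164 = 38.3812

38.381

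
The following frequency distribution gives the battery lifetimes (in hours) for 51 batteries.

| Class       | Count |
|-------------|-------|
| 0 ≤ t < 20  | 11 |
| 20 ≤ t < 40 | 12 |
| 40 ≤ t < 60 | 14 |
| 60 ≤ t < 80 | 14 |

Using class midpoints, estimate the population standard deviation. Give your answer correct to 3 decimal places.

Midpoints: 10, 30, 50, 70
n = 51, Σfm = 2150, mean = 42.1569
Σfm² = 115500
Σf(m − x̄)² = Σfm² − (Σfm)²/n = 115500 − 2150²/51 = 24862.7451
Population variance = 24862.7451 / 51 = 487.5048
Standard deviation = √487.5048 = 22.0795

22.080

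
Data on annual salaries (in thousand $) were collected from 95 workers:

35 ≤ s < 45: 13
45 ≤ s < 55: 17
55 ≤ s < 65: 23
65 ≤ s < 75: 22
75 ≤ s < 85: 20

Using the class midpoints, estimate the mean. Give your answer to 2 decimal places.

62.00

Midpoints: 40, 50, 60, 70, 80
Σfm = 13×40 + 17×50 + 23×60 + 22×70 + 20×80 = 5890
n = Σf = 95
Mean = 5890 / 95 = 62.0000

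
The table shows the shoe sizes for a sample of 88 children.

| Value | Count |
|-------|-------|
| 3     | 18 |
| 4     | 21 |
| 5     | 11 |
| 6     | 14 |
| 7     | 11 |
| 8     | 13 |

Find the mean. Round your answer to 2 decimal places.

Values: 3, 4, 5, 6, 7, 8
Σfx = 18×3 + 21×4 + 11×5 + 14×6 + 11×7 + 13×8 = 458
n = Σf = 88
Mean = 458 / 88 = 5.2045

5.20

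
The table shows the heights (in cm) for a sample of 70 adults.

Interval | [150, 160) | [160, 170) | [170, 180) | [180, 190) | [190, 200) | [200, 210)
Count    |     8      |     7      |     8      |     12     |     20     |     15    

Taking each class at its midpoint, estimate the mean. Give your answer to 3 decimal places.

Midpoints: 155, 165, 175, 185, 195, 205
Σfm = 8×155 + 7×165 + 8×175 + 12×185 + 20×195 + 15×205 = 12990
n = Σf = 70
Mean = 12990 / 70 = 185.5714

185.571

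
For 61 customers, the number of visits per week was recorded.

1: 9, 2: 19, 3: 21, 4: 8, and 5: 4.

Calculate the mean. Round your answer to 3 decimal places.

2.656

Values: 1, 2, 3, 4, 5
Σfx = 9×1 + 19×2 + 21×3 + 8×4 + 4×5 = 162
n = Σf = 61
Mean = 162 / 61 = 2.6557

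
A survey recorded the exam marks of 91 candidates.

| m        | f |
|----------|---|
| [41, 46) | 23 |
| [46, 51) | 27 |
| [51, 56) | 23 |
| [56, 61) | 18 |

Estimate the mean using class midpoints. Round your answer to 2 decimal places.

50.48

Midpoints: 43.5, 48.5, 53.5, 58.5
Σfm = 23×43.5 + 27×48.5 + 23×53.5 + 18×58.5 = 4593.5
n = Σf = 91
Mean = 4593.5 / 91 = 50.4780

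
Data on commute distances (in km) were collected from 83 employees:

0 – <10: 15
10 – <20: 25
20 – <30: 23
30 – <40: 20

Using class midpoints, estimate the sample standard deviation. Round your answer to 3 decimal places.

Midpoints: 5, 15, 25, 35
n = 83, Σfm = 1725, mean = 20.7831
Σfm² = 44875
Σf(m − x̄)² = Σfm² − (Σfm)²/n = 44875 − 1725²/83 = 9024.0964
Sample variance = 9024.0964 / 82 = 110.0500
Standard deviation = √110.0500 = 10.4905

10.490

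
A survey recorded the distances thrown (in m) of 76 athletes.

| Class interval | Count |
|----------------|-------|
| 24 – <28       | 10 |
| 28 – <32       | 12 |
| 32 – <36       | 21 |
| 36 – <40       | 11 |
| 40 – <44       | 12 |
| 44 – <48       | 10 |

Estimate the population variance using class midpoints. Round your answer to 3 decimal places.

Midpoints: 26, 30, 34, 38, 42, 46
n = 76, Σfm = 2716, mean = 35.7368
Σfm² = 100048
Σf(m − x̄)² = Σfm² − (Σfm)²/n = 100048 − 2716²/76 = 2986.7368
Population variance = 2986.7368 / 76 = 39.2992

39.299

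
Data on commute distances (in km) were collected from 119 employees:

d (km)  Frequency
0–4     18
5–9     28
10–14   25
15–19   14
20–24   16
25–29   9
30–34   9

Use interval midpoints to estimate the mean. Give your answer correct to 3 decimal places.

Midpoints: 2, 7, 12, 17, 22, 27, 32
Σfm = 18×2 + 28×7 + 25×12 + 14×17 + 16×22 + 9×27 + 9×32 = 1653
n = Σf = 119
Mean = 1653 / 119 = 13.8908

13.891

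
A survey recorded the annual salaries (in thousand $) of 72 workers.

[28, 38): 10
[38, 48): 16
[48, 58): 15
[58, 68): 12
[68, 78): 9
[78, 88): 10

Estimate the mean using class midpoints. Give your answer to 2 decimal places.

56.33

Midpoints: 33, 43, 53, 63, 73, 83
Σfm = 10×33 + 16×43 + 15×53 + 12×63 + 9×73 + 10×83 = 4056
n = Σf = 72
Mean = 4056 / 72 = 56.3333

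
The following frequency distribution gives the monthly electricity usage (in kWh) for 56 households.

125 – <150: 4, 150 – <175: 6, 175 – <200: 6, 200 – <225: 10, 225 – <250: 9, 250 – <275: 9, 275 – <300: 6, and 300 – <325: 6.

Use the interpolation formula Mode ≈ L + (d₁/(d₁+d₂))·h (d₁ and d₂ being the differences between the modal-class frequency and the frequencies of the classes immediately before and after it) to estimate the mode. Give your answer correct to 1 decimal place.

220.0

Modal class: 200 – <225 (highest frequency 10).
d₁ = 10 − 6 = 4, d₂ = 10 − 9 = 1
Mode ≈ 200 + (4/(4+1)) × 25 = 200 + 20.0000 = 220.0000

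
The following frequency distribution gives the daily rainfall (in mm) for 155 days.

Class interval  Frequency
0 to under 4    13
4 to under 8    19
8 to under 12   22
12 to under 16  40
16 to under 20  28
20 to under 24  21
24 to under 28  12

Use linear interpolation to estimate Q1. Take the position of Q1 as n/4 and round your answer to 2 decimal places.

9.23

Cumulative frequencies: 13, 32, 54, 94, 122, 143, 155
n = 155; position = n/4 = 38.75.
This falls in the class 8 to under 12: L = 8, F = 32, f = 22, h = 4.
Lower quartile ≈ 8 + ((38.75 − 32) / 22) × 4 = 9.2273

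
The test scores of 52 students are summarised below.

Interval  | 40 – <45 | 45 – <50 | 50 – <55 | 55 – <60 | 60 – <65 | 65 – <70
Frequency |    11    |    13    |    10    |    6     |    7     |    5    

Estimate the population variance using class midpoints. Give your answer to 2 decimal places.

65.38

Midpoints: 42.5, 47.5, 52.5, 57.5, 62.5, 67.5
n = 52, Σfm = 2730, mean = 52.5000
Σfm² = 146725
Σf(m − x̄)² = Σfm² − (Σfm)²/n = 146725 − 2730²/52 = 3400.0000
Population variance = 3400.0000 / 52 = 65.3846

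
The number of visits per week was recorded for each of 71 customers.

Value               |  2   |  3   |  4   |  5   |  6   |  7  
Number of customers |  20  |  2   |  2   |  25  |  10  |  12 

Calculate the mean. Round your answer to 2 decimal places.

4.55

Values: 2, 3, 4, 5, 6, 7
Σfx = 20×2 + 2×3 + 2×4 + 25×5 + 10×6 + 12×7 = 323
n = Σf = 71
Mean = 323 / 71 = 4.5493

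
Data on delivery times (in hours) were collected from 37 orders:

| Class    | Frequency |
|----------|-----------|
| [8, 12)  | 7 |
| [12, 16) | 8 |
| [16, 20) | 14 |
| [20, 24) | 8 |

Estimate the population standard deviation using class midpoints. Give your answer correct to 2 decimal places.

Midpoints: 10, 14, 18, 22
n = 37, Σfm = 610, mean = 16.4865
Σfm² = 10676
Σf(m − x̄)² = Σfm² − (Σfm)²/n = 10676 − 610²/37 = 619.2432
Population variance = 619.2432 / 37 = 16.7363
Standard deviation = √16.7363 = 4.0910

4.09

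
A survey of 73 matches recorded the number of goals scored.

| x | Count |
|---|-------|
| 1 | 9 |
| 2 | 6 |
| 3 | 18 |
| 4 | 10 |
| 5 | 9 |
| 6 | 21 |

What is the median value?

4

Cumulative frequencies: 9, 15, 33, 43, 52, 73
n = 73, so the median is the value in position (n+1)/2 = 37.
Position 37 falls at value 4.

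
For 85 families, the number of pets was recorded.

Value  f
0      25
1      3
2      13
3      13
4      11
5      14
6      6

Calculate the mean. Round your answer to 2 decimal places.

Values: 0, 1, 2, 3, 4, 5, 6
Σfx = 25×0 + 3×1 + 13×2 + 13×3 + 11×4 + 14×5 + 6×6 = 218
n = Σf = 85
Mean = 218 / 85 = 2.5647

2.56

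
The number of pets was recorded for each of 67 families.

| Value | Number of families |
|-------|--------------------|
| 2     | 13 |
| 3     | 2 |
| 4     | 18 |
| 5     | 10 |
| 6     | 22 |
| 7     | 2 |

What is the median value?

5

Cumulative frequencies: 13, 15, 33, 43, 65, 67
n = 67, so the median is the value in position (n+1)/2 = 34.
Position 34 falls at value 5.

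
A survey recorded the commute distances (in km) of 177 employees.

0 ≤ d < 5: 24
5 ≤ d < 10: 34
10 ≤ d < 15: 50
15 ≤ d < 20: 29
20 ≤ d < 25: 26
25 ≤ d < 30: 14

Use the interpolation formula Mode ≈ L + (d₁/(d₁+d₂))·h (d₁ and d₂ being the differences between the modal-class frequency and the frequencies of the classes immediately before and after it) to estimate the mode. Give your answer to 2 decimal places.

12.16

Modal class: 10 ≤ d < 15 (highest frequency 50).
d₁ = 50 − 34 = 16, d₂ = 50 − 29 = 21
Mode ≈ 10 + (16/(16+21)) × 5 = 10 + 2.1622 = 12.1622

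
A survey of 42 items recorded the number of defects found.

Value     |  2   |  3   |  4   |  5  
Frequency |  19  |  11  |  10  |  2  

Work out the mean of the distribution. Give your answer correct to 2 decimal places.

2.88

Values: 2, 3, 4, 5
Σfx = 19×2 + 11×3 + 10×4 + 2×5 = 121
n = Σf = 42
Mean = 121 / 42 = 2.8810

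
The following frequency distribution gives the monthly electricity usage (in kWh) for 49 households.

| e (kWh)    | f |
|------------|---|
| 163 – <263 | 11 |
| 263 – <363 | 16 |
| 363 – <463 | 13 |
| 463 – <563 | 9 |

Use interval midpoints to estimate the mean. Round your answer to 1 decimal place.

Midpoints: 213, 313, 413, 513
Σfm = 11×213 + 16×313 + 13×413 + 9×513 = 17337
n = Σf = 49
Mean = 17337 / 49 = 353.8163

353.8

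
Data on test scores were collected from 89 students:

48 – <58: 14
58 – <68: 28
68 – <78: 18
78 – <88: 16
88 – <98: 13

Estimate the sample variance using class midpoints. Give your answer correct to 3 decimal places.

Midpoints: 53, 63, 73, 83, 93
n = 89, Σfm = 6357, mean = 71.4270
Σfm² = 469041
Σf(m − x̄)² = Σfm² − (Σfm)²/n = 469041 − 6357²/89 = 14979.7753
Sample variance = 14979.7753 / 88 = 170.2247

170.225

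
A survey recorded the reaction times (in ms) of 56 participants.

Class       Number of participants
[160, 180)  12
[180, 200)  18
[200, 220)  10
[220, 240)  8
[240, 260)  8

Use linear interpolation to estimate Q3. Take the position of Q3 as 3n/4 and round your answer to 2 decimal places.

Cumulative frequencies: 12, 30, 40, 48, 56
n = 56; position = 3n/4 = 42.
This falls in the class [220, 240): L = 220, F = 40, f = 8, h = 20.
Upper quartile ≈ 220 + ((42 − 40) / 8) × 20 = 225.0000

225.00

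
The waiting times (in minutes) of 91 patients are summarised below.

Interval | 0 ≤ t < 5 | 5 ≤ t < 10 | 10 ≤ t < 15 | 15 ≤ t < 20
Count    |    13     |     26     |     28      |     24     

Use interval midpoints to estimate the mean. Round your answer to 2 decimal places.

Midpoints: 2.5, 7.5, 12.5, 17.5
Σfm = 13×2.5 + 26×7.5 + 28×12.5 + 24×17.5 = 997.5
n = Σf = 91
Mean = 997.5 / 91 = 10.9615

10.96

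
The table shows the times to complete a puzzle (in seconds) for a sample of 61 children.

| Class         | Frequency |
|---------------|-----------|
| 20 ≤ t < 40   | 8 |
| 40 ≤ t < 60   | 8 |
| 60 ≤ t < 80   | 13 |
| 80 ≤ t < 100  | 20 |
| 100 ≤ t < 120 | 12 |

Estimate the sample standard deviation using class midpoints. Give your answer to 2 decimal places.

26.01

Midpoints: 30, 50, 70, 90, 110
n = 61, Σfm = 4670, mean = 76.5574
Σfm² = 398100
Σf(m − x̄)² = Σfm² − (Σfm)²/n = 398100 − 4670²/61 = 40577.0492
Sample variance = 40577.0492 / 60 = 676.2842
Standard deviation = √676.2842 = 26.0055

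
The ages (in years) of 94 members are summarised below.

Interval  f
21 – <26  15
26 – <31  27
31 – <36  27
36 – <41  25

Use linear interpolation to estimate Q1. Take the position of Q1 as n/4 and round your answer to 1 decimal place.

Cumulative frequencies: 15, 42, 69, 94
n = 94; position = n/4 = 23.5.
This falls in the class 26 – <31: L = 26, F = 15, f = 27, h = 5.
Lower quartile ≈ 26 + ((23.5 − 15) / 27) × 5 = 27.5741

27.6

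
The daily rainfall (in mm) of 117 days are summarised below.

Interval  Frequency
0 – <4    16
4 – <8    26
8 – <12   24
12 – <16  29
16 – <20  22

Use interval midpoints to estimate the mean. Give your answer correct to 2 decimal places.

Midpoints: 2, 6, 10, 14, 18
Σfm = 16×2 + 26×6 + 24×10 + 29×14 + 22×18 = 1230
n = Σf = 117
Mean = 1230 / 117 = 10.5128

10.51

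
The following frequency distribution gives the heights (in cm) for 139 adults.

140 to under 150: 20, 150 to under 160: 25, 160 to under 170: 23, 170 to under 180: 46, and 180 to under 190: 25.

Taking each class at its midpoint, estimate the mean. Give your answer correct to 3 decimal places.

167.230

Midpoints: 145, 155, 165, 175, 185
Σfm = 20×145 + 25×155 + 23×165 + 46×175 + 25×185 = 23245
n = Σf = 139
Mean = 23245 / 139 = 167.2302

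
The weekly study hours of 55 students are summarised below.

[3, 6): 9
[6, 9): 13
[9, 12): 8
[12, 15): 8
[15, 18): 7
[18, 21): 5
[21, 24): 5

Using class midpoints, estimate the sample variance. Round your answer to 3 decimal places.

Midpoints: 4.5, 7.5, 10.5, 13.5, 16.5, 19.5, 22.5
n = 55, Σfm = 655.5, mean = 11.9182
Σfm² = 9591.75
Σf(m − x̄)² = Σfm² − (Σfm)²/n = 9591.75 − 655.5²/55 = 1779.3818
Sample variance = 1779.3818 / 54 = 32.9515

32.952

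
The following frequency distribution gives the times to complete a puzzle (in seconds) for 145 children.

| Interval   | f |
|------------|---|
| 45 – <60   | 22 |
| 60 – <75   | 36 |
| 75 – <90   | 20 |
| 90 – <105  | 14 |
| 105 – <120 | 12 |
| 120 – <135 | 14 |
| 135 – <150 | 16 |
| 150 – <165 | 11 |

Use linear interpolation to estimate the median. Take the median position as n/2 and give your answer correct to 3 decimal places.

85.875

Cumulative frequencies: 22, 58, 78, 92, 104, 118, 134, 145
n = 145; position = n/2 = 72.5.
This falls in the class 75 – <90: L = 75, F = 58, f = 20, h = 15.
Median ≈ 75 + ((72.5 − 58) / 20) × 15 = 85.8750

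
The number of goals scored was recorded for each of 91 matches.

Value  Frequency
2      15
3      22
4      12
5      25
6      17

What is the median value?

Cumulative frequencies: 15, 37, 49, 74, 91
n = 91, so the median is the value in position (n+1)/2 = 46.
Position 46 falls at value 4.

4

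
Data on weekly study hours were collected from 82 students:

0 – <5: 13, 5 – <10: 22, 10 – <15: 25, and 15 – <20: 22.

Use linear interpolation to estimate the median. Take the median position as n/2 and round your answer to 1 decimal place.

11.2

Cumulative frequencies: 13, 35, 60, 82
n = 82; position = n/2 = 41.
This falls in the class 10 – <15: L = 10, F = 35, f = 25, h = 5.
Median ≈ 10 + ((41 − 35) / 25) × 5 = 11.2000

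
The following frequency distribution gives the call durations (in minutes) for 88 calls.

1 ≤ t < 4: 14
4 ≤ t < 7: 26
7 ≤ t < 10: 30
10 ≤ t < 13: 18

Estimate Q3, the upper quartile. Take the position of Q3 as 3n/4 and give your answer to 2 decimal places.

Cumulative frequencies: 14, 40, 70, 88
n = 88; position = 3n/4 = 66.
This falls in the class 7 ≤ t < 10: L = 7, F = 40, f = 30, h = 3.
Upper quartile ≈ 7 + ((66 − 40) / 30) × 3 = 9.6000

9.60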